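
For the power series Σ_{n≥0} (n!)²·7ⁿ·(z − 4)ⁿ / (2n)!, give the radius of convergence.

R = 4/7

By the ratio test, |a_{n+1}/a_n| = (n+1)²/[(2n+1)·(2n+2)] · 7 → 7/4.
Thus R = 1/(7/4) = 4/7.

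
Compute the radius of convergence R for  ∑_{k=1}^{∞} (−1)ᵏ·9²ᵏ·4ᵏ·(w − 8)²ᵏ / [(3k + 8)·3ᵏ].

By the ratio test, |a_{k+1}/a_k| = [(3k + 8)/(3(k+1) + 8)] · 81·4/3 → 108.
Writing y = (w − 8)², the series in y has radius 1/108, so |w − 8| < √(1/108) and R = √3/18.

R = √3/18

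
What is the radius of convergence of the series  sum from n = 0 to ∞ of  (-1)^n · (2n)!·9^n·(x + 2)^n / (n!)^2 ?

The ratio of consecutive coefficients is (2n+1)·(2n+2)/(n+1)² · 9 → 36.
Thus R = 1/(36) = 1/36.

R = 1/36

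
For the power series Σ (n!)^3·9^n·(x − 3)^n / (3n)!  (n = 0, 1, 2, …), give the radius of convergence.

By the ratio test, |a_{n+1}/a_n| = (n+1)³/[(3n+1)·(3n+2)·(3n+3)] · 9 → 1/3.
Hence the series converges for |x − 3| < 1/(1/3) = 3, so the radius of convergence is 3.

R = 3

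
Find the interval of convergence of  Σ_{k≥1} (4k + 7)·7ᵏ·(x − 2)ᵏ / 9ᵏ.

Apply the ratio test: |a_{k+1}| / |a_k| = [(4(k+1) + 7)/(4k + 7)] · 7/9, which tends to 7/9 as k → ∞.
Hence the series converges for |x − 2| < 1/(7/9) = 9/7, so the radius of convergence is 9/7.
Check x = 23/7: the k-th term does not approach 0; divergence by the term test.
Endpoint x = 5/7: the k-th term does not approach 0; divergence by the term test.

(5/7, 23/7)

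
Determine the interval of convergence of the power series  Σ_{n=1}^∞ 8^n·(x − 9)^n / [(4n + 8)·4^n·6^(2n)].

Ratio test: |a_{n+1}/a_n| = [(4n + 8)/(4(n+1) + 8)] · 8/(4·36) → 1/18 as n → ∞.
Thus R = 1/(1/18) = 18.
Check x = 27: the terms behave like c/n; limit comparison with the harmonic series gives divergence.
When x = -9, an alternating series whose terms decrease to 0 in absolute value, so it converges by the Leibniz criterion.

[-9, 27)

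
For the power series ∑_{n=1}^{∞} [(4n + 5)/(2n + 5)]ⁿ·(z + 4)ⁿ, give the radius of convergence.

Applying the root test, |a_n|^(1/n) = (4n + 5)/(2n + 5) → 2.
The series converges when 2 · |z + 4| < 1, giving R = 1/2.

R = 1/2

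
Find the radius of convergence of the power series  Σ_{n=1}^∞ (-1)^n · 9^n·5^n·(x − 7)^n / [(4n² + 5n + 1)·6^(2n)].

R = 4/5

Apply the ratio test: |a_{n+1}| / |a_n| = [(4n² + 5n + 1)/(4(n+1)² + 5(n+1) + 1)] · 9·5/36, which tends to 5/4 as n → ∞.
The series converges when 5/4 · |x − 7| < 1, giving R = 4/5.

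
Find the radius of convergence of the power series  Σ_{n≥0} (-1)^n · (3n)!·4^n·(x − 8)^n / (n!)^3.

R = 1/108

Apply the ratio test: |a_{n+1}| / |a_n| = (3n+1)·(3n+2)·(3n+3)/(n+1)³ · 4, which tends to 108 as n → ∞.
The series converges when 108 · |x − 8| < 1, giving R = 1/108.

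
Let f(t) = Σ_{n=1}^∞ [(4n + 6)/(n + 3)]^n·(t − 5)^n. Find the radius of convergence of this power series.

Applying the root test, |a_n|^(1/n) = (4n + 6)/(n + 3) → 4.
Convergence for |t − 5| · 4 < 1, i.e. |t − 5| < 1/4. So R = 1/4.

R = 1/4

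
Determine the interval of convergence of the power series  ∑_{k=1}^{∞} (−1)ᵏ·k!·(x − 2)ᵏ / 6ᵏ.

Ratio test: |a_{k+1}/a_k| = (k+1) · 1/6 → ∞ as k → ∞.
The ratio grows without bound, so the series diverges whenever (x − 2) ≠ 0; it converges only at x = 2. R = 0.

{2}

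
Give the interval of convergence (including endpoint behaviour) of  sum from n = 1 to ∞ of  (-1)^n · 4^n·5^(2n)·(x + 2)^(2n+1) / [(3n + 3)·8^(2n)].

[-14/5, -6/5]

Apply the ratio test: |a_{n+1}| / |a_n| = [(3n + 3)/(3(n+1) + 3)] · 4·25/64, which tends to 25/16 as n → ∞.
Since the exponent of (x + 2) increases by 2 each term, convergence requires |x + 2|² < 16/25, hence R = 4/5.
When x = -6/5, convergence follows from the alternating series test (terms decrease monotonically to 0).
At x = -14/5: the terms alternate in sign and decrease monotonically to 0 in absolute value (size ~ c/n), so the alternating series test gives convergence.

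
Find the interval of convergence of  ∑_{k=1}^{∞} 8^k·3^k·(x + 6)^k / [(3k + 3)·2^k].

[-73/12, -71/12)

Apply the ratio test: |a_{k+1}| / |a_k| = [(3k + 3)/(3(k+1) + 3)] · 8·3/2, which tends to 12 as k → ∞.
Hence the series converges for |x + 6| < 1/(12) = 1/12, so the radius of convergence is 1/12.
Endpoint x = -71/12: the terms are asymptotic to a nonzero constant times 1/k, so the series diverges by limit comparison with Σ 1/k.
When x = -73/12, the terms alternate in sign and decrease monotonically to 0 in absolute value (size ~ c/k), so the alternating series test gives convergence.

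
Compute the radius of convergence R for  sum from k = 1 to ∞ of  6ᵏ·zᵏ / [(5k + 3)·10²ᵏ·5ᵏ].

Ratio test: |a_{k+1}/a_k| = [(5k + 3)/(5(k+1) + 3)] · 6/(100·5) → 3/250 as k → ∞.
The series converges when 3/250 · |z| < 1, giving R = 250/3.

R = 250/3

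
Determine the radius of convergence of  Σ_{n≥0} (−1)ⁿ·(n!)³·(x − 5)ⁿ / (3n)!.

Apply the ratio test: |a_{n+1}| / |a_n| = (n+1)³/[(3n+1)·(3n+2)·(3n+3)], which tends to 1/27 as n → ∞.
Hence the series converges for |x − 5| < 1/(1/27) = 27, so the radius of convergence is 27.

R = 27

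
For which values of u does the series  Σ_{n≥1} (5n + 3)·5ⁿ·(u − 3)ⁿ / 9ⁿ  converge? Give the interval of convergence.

(6/5, 24/5)

Ratio test: |a_{n+1}/a_n| = [(5(n+1) + 3)/(5n + 3)] · 5/9 → 5/9 as n → ∞.
Convergence for |u − 3| · 5/9 < 1, i.e. |u − 3| < 9/5. So R = 9/5.
When u = 24/5, the terms have absolute value of order n, which does not tend to 0, so the series diverges by the divergence test.
Check u = 6/5: the terms do not tend to 0, so the series diverges.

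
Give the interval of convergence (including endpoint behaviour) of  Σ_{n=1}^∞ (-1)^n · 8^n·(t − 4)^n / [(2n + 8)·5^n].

(27/8, 37/8]

Apply the ratio test: |a_{n+1}| / |a_n| = [(2n + 8)/(2(n+1) + 8)] · 8/5, which tends to 8/5 as n → ∞.
Convergence for |t − 4| · 8/5 < 1, i.e. |t − 4| < 5/8. So R = 5/8.
Check t = 37/8: the terms alternate in sign and decrease monotonically to 0 in absolute value (size ~ c/n), so the alternating series test gives convergence.
When t = 27/8, comparison with the harmonic series Σ 1/n shows the series diverges.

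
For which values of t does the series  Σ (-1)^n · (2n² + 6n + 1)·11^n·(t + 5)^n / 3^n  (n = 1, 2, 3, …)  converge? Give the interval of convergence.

Apply the ratio test: |a_{n+1}| / |a_n| = [(2(n+1)² + 6(n+1) + 1)/(2n² + 6n + 1)] · 11/3, which tends to 11/3 as n → ∞.
The series converges when 11/3 · |t + 5| < 1, giving R = 3/11.
Endpoint t = -52/11: the n-th term does not approach 0; divergence by the term test.
Check t = -58/11: the terms have absolute value of order n², which does not tend to 0, so the series diverges by the divergence test.

(-58/11, -52/11)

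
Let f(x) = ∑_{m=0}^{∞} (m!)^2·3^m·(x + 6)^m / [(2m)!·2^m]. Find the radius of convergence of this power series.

The ratio of consecutive coefficients is (m+1)²/[(2m+1)·(2m+2)] · 3/2 → 3/8.
Hence the series converges for |x + 6| < 1/(3/8) = 8/3, so the radius of convergence is 8/3.

R = 8/3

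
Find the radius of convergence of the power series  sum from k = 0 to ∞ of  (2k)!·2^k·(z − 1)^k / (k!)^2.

R = 1/8

Ratio test: |a_{k+1}/a_k| = (2k+1)·(2k+2)/(k+1)² · 2 → 8 as k → ∞.
Convergence for |z − 1| · 8 < 1, i.e. |z − 1| < 1/8. So R = 1/8.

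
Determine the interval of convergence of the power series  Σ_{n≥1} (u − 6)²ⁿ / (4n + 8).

Ratio test: |a_{n+1}/a_n| = (4n + 8)/(4(n+1) + 8) → 1 as n → ∞.
Writing y = (u − 6)², the series in y has radius 1, so |u − 6| < √(1) = 1 and R = 1.
When u = 7, the terms behave like c/n; limit comparison with the harmonic series gives divergence.
Check u = 5: comparison with the harmonic series Σ 1/n shows the series diverges.

(5, 7)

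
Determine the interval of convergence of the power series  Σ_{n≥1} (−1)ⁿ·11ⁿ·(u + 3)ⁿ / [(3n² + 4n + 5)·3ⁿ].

The ratio of consecutive coefficients is [(3n² + 4n + 5)/(3(n+1)² + 4(n+1) + 5)] · 11/3 → 11/3.
Thus R = 1/(11/3) = 3/11.
At u = -30/11: the series is dominated by a constant times Σ 1/n², which converges (p = 2 > 1).
When u = -36/11, the terms are on the order of 1/n², so the series converges absolutely by comparison with the p-series (p = 2 > 1).

[-36/11, -30/11]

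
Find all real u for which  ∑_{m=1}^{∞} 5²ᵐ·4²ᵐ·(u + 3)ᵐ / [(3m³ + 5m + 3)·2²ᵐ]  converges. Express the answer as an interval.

[-301/100, -299/100]

Ratio test: |a_{m+1}/a_m| = [(3m³ + 5m + 3)/(3(m+1)³ + 5(m+1) + 3)] · 25·16/4 → 100 as m → ∞.
Hence the series converges for |u + 3| < 1/(100) = 1/100, so the radius of convergence is 1/100.
At u = -299/100: the terms are on the order of 1/m³, so the series converges absolutely by comparison with the p-series (p = 3 > 1).
Endpoint u = -301/100: the terms are on the order of 1/m³, so the series converges absolutely by comparison with the p-series (p = 3 > 1).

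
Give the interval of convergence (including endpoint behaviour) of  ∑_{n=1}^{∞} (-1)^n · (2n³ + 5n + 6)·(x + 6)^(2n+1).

(-7, -5)

Apply the ratio test: |a_{n+1}| / |a_n| = (2(n+1)³ + 5(n+1) + 6)/(2n³ + 5n + 6), which tends to 1 as n → ∞.
Successive powers of (x + 6) differ by 2, so the series converges when |x + 6|² · 1 < 1, i.e. |x + 6| < √(1) = 1. So R = 1.
Check x = -5: the terms do not tend to 0, so the series diverges.
Endpoint x = -7: the n-th term does not approach 0; divergence by the term test.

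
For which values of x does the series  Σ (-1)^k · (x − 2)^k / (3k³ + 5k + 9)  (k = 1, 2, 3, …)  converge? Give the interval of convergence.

[1, 3]

Ratio test: |a_{k+1}/a_k| = (3k³ + 5k + 9)/(3(k+1)³ + 5(k+1) + 9) → 1 as k → ∞.
Convergence for |x − 2| < 1, so R = 1.
Check x = 3: the series is dominated by a constant times Σ 1/k³, which converges (p = 3 > 1).
Check x = 1: the terms are on the order of 1/k³, so the series converges absolutely by comparison with the p-series (p = 3 > 1).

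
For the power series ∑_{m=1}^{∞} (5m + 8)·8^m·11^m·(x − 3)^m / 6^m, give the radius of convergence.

Apply the ratio test: |a_{m+1}| / |a_m| = [(5(m+1) + 8)/(5m + 8)] · 8·11/6, which tends to 44/3 as m → ∞.
Hence the series converges for |x − 3| < 1/(44/3) = 3/44, so the radius of convergence is 3/44.

R = 3/44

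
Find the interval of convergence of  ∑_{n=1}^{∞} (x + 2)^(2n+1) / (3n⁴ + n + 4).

Ratio test: |a_{n+1}/a_n| = (3n⁴ + n + 4)/(3(n+1)⁴ + (n+1) + 4) → 1 as n → ∞.
Successive powers of (x + 2) differ by 2, so the series converges when |x + 2|² · 1 < 1, i.e. |x + 2| < √(1) = 1. So R = 1.
When x = -1, absolute convergence follows by limit comparison with Σ 1/n⁴.
When x = -3, the series is dominated by a constant times Σ 1/n⁴, which converges (p = 4 > 1).

[-3, -1]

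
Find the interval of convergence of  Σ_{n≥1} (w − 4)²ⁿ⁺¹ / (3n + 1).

(3, 5)

By the ratio test, |a_{n+1}/a_n| = (3n + 1)/(3(n+1) + 1) → 1.
Writing y = (w − 4)², the series in y has radius 1, so |w − 4| < √(1) = 1 and R = 1.
At w = 5: comparison with the harmonic series Σ 1/n shows the series diverges.
When w = 3, comparison with the harmonic series Σ 1/n shows the series diverges.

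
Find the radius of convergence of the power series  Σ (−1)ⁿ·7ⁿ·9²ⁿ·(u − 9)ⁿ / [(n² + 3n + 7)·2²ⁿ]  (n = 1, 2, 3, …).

R = 4/567

By the ratio test, |a_{n+1}/a_n| = [(n² + 3n + 7)/((n+1)² + 3(n+1) + 7)] · 7·81/4 → 567/4.
Convergence for |u − 9| · 567/4 < 1, i.e. |u − 9| < 4/567. So R = 4/567.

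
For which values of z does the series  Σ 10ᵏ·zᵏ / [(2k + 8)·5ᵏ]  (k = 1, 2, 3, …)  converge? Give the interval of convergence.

[-1/2, 1/2)

By the ratio test, |a_{k+1}/a_k| = [(2k + 8)/(2(k+1) + 8)] · 10/5 → 2.
The series converges when 2 · |z| < 1, giving R = 1/2.
Check z = 1/2: the terms behave like c/k; limit comparison with the harmonic series gives divergence.
At z = -1/2: an alternating series whose terms decrease to 0 in absolute value, so it converges by the Leibniz criterion.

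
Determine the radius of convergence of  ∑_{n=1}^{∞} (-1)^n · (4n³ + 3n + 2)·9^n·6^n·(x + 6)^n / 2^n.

R = 1/27

Apply the ratio test: |a_{n+1}| / |a_n| = [(4(n+1)³ + 3(n+1) + 2)/(4n³ + 3n + 2)] · 9·6/2, which tends to 27 as n → ∞.
The series converges when 27 · |x + 6| < 1, giving R = 1/27.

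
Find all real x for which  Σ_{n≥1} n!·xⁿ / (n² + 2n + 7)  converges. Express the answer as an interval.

{0}

Apply the ratio test: |a_{n+1}| / |a_n| = (n+1) · (n² + 2n + 7)/((n+1)² + 2(n+1) + 7), which tends to ∞ as n → ∞.
The ratio grows without bound, so the series diverges whenever x ≠ 0; it converges only at x = 0. R = 0.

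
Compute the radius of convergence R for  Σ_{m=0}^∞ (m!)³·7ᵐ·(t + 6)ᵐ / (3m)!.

The ratio of consecutive coefficients is (m+1)³/[(3m+1)·(3m+2)·(3m+3)] · 7 → 7/27.
The series converges when 7/27 · |t + 6| < 1, giving R = 27/7.

R = 27/7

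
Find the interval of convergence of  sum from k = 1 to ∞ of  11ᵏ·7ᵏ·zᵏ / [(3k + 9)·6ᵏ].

The ratio of consecutive coefficients is [(3k + 9)/(3(k+1) + 9)] · 11·7/6 → 77/6.
Thus R = 1/(77/6) = 6/77.
Endpoint z = 6/77: the terms behave like c/k; limit comparison with the harmonic series gives divergence.
At z = -6/77: the terms alternate in sign and decrease monotonically to 0 in absolute value (size ~ c/k), so the alternating series test gives convergence.

[-6/77, 6/77)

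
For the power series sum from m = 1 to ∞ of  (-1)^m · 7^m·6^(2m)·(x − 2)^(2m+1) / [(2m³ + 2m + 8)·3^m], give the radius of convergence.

R = √21/42

Apply the ratio test: |a_{m+1}| / |a_m| = [(2m³ + 2m + 8)/(2(m+1)³ + 2(m+1) + 8)] · 7·36/3, which tends to 84 as m → ∞.
Since the exponent of (x − 2) increases by 2 each term, convergence requires |x − 2|² < 1/84, hence R = √21/42.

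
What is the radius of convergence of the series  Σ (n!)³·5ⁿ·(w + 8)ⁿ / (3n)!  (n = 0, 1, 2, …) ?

R = 27/5

Apply the ratio test: |a_{n+1}| / |a_n| = (n+1)³/[(3n+1)·(3n+2)·(3n+3)] · 5, which tends to 5/27 as n → ∞.
The series converges when 5/27 · |w + 8| < 1, giving R = 27/5.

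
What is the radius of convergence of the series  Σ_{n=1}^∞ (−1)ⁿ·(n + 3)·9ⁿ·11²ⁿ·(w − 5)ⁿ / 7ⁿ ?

R = 7/1089

Ratio test: |a_{n+1}/a_n| = [((n+1) + 3)/(n + 3)] · 9·121/7 → 1089/7 as n → ∞.
Hence the series converges for |w − 5| < 1/(1089/7) = 7/1089, so the radius of convergence is 7/1089.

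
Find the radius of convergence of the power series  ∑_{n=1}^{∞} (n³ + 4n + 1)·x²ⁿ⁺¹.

R = 1

Ratio test: |a_{n+1}/a_n| = ((n+1)³ + 4(n+1) + 1)/(n³ + 4n + 1) → 1 as n → ∞.
Since the exponent of x increases by 2 each term, convergence requires |x|² < 1, hence R = 1.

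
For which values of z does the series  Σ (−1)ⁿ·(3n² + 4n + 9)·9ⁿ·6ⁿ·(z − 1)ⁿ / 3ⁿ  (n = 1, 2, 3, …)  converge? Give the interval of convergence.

(17/18, 19/18)

Ratio test: |a_{n+1}/a_n| = [(3(n+1)² + 4(n+1) + 9)/(3n² + 4n + 9)] · 9·6/3 → 18 as n → ∞.
Convergence for |z − 1| · 18 < 1, i.e. |z − 1| < 1/18. So R = 1/18.
At z = 19/18: the terms have absolute value of order n², which does not tend to 0, so the series diverges by the divergence test.
Endpoint z = 17/18: the terms do not tend to 0, so the series diverges.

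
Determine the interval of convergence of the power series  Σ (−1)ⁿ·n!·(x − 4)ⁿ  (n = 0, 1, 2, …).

{4}

The ratio of consecutive coefficients is (n+1) → ∞.
The ratio grows without bound, so the series diverges whenever (x − 4) ≠ 0; it converges only at x = 4. R = 0.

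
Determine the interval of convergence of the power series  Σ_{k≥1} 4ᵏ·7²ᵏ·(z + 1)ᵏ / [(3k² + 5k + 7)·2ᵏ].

Ratio test: |a_{k+1}/a_k| = [(3k² + 5k + 7)/(3(k+1)² + 5(k+1) + 7)] · 4·49/2 → 98 as k → ∞.
Hence the series converges for |z + 1| < 1/(98) = 1/98, so the radius of convergence is 1/98.
At z = -97/98: the series is dominated by a constant times Σ 1/k², which converges (p = 2 > 1).
Check z = -99/98: the terms are on the order of 1/k², so the series converges absolutely by comparison with the p-series (p = 2 > 1).

[-99/98, -97/98]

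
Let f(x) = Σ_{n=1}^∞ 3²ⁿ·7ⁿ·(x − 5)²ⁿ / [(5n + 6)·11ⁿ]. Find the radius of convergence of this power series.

R = √77/21

The ratio of consecutive coefficients is [(5n + 6)/(5(n+1) + 6)] · 9·7/11 → 63/11.
Writing y = (x − 5)², the series in y has radius 11/63, so |x − 5| < √(11/63) and R = √77/21.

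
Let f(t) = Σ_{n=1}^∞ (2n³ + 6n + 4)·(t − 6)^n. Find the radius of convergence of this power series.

R = 1

By the ratio test, |a_{n+1}/a_n| = (2(n+1)³ + 6(n+1) + 4)/(2n³ + 6n + 4) → 1.
Convergence for |t − 6| < 1, so R = 1.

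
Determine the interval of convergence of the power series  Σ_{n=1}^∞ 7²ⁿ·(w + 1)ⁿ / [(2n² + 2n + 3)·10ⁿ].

Ratio test: |a_{n+1}/a_n| = [(2n² + 2n + 3)/(2(n+1)² + 2(n+1) + 3)] · 49/10 → 49/10 as n → ∞.
Thus R = 1/(49/10) = 10/49.
At w = -39/49: the series is dominated by a constant times Σ 1/n², which converges (p = 2 > 1).
Check w = -59/49: the series is dominated by a constant times Σ 1/n², which converges (p = 2 > 1).

[-59/49, -39/49]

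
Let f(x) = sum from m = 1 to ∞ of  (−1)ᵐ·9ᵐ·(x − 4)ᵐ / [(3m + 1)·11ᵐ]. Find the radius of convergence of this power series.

Ratio test: |a_{m+1}/a_m| = [(3m + 1)/(3(m+1) + 1)] · 9/11 → 9/11 as m → ∞.
The series converges when 9/11 · |x − 4| < 1, giving R = 11/9.

R = 11/9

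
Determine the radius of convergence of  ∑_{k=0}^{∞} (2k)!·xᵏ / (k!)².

R = 1/4

By the ratio test, |a_{k+1}/a_k| = (2k+1)·(2k+2)/(k+1)² → 4.
The series converges when 4 · |x| < 1, giving R = 1/4.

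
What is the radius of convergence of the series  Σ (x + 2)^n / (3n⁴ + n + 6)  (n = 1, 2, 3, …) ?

R = 1

The ratio of consecutive coefficients is (3n⁴ + n + 6)/(3(n+1)⁴ + (n+1) + 6) → 1.
Convergence for |x + 2| < 1, so R = 1.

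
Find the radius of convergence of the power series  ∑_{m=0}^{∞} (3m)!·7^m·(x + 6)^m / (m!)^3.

The ratio of consecutive coefficients is (3m+1)·(3m+2)·(3m+3)/(m+1)³ · 7 → 189.
The series converges when 189 · |x + 6| < 1, giving R = 1/189.

R = 1/189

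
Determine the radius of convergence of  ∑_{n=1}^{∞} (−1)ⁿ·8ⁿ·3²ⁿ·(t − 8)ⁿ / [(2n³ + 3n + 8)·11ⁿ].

Apply the ratio test: |a_{n+1}| / |a_n| = [(2n³ + 3n + 8)/(2(n+1)³ + 3(n+1) + 8)] · 8·9/11, which tends to 72/11 as n → ∞.
Hence the series converges for |t − 8| < 1/(72/11) = 11/72, so the radius of convergence is 11/72.

R = 11/72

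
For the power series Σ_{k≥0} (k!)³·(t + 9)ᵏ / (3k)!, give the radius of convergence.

R = 27

Ratio test: |a_{k+1}/a_k| = (k+1)³/[(3k+1)·(3k+2)·(3k+3)] → 1/27 as k → ∞.
Convergence for |t + 9| · 1/27 < 1, i.e. |t + 9| < 27. So R = 27.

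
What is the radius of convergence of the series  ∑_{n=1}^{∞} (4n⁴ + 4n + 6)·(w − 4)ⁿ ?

Apply the ratio test: |a_{n+1}| / |a_n| = (4(n+1)⁴ + 4(n+1) + 6)/(4n⁴ + 4n + 6), which tends to 1 as n → ∞.
Hence R = 1.

R = 1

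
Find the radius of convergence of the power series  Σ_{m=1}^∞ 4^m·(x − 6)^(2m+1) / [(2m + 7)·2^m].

By the ratio test, |a_{m+1}/a_m| = [(2m + 7)/(2(m+1) + 7)] · 4/2 → 2.
Since the exponent of (x − 6) increases by 2 each term, convergence requires |x − 6|² < 1/2, hence R = √2/2.

R = √2/2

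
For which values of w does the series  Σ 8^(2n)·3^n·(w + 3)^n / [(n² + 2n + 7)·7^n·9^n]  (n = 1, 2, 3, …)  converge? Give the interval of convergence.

[-213/64, -171/64]

Apply the ratio test: |a_{n+1}| / |a_n| = [(n² + 2n + 7)/((n+1)² + 2(n+1) + 7)] · 64·3/(7·9), which tends to 64/21 as n → ∞.
Hence the series converges for |w + 3| < 1/(64/21) = 21/64, so the radius of convergence is 21/64.
At w = -171/64: the terms are on the order of 1/n², so the series converges absolutely by comparison with the p-series (p = 2 > 1).
Endpoint w = -213/64: the series is dominated by a constant times Σ 1/n², which converges (p = 2 > 1).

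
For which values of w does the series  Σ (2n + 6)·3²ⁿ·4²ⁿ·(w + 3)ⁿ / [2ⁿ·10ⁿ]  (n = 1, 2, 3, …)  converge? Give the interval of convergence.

(-113/36, -103/36)

By the ratio test, |a_{n+1}/a_n| = [(2(n+1) + 6)/(2n + 6)] · 9·16/(2·10) → 36/5.
Hence the series converges for |w + 3| < 1/(36/5) = 5/36, so the radius of convergence is 5/36.
Check w = -103/36: the terms do not tend to 0, so the series diverges.
At w = -113/36: the terms have absolute value of order n, which does not tend to 0, so the series diverges by the divergence test.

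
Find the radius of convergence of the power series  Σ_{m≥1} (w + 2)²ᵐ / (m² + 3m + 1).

R = 1

Ratio test: |a_{m+1}/a_m| = (m² + 3m + 1)/((m+1)² + 3(m+1) + 1) → 1 as m → ∞.
Writing y = (w + 2)², the series in y has radius 1, so |w + 2| < √(1) = 1 and R = 1.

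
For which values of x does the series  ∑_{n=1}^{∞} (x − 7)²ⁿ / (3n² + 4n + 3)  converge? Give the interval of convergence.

[6, 8]

Ratio test: |a_{n+1}/a_n| = (3n² + 4n + 3)/(3(n+1)² + 4(n+1) + 3) → 1 as n → ∞.
Writing y = (x − 7)², the series in y has radius 1, so |x − 7| < √(1) = 1 and R = 1.
Endpoint x = 8: absolute convergence follows by limit comparison with Σ 1/n².
When x = 6, absolute convergence follows by limit comparison with Σ 1/n².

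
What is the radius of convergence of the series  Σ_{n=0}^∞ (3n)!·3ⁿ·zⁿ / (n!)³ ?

By the ratio test, |a_{n+1}/a_n| = (3n+1)·(3n+2)·(3n+3)/(n+1)³ · 3 → 81.
Thus R = 1/(81) = 1/81.

R = 1/81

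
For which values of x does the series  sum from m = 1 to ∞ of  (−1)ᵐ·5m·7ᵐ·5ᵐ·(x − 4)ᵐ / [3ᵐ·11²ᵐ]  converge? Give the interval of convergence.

(-223/35, 503/35)

The ratio of consecutive coefficients is [5(m+1)/5m] · 7·5/(3·121) → 35/363.
Convergence for |x − 4| · 35/363 < 1, i.e. |x − 4| < 363/35. So R = 363/35.
At x = 503/35: the terms have absolute value of order m, which does not tend to 0, so the series diverges by the divergence test.
Check x = -223/35: the terms have absolute value of order m, which does not tend to 0, so the series diverges by the divergence test.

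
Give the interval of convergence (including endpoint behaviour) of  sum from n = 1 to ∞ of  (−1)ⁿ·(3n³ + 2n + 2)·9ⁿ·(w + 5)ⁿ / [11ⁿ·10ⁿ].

(-155/9, 65/9)

The ratio of consecutive coefficients is [(3(n+1)³ + 2(n+1) + 2)/(3n³ + 2n + 2)] · 9/(11·10) → 9/110.
The series converges when 9/110 · |w + 5| < 1, giving R = 110/9.
Check w = 65/9: the terms have absolute value of order n³, which does not tend to 0, so the series diverges by the divergence test.
Endpoint w = -155/9: the terms do not tend to 0, so the series diverges.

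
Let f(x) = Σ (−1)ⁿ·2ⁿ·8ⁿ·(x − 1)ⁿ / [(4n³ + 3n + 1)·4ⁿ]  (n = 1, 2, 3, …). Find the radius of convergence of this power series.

Ratio test: |a_{n+1}/a_n| = [(4n³ + 3n + 1)/(4(n+1)³ + 3(n+1) + 1)] · 2·8/4 → 4 as n → ∞.
Thus R = 1/(4) = 1/4.

R = 1/4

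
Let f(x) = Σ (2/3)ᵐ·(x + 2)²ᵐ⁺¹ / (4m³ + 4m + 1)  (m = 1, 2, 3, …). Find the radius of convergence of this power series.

Apply the ratio test: |a_{m+1}| / |a_m| = [(4m³ + 4m + 1)/(4(m+1)³ + 4(m+1) + 1)] · 2/3, which tends to 2/3 as m → ∞.
Successive powers of (x + 2) differ by 2, so the series converges when |x + 2|² · 2/3 < 1, i.e. |x + 2| < √(3/2). So R = √6/2.

R = √6/2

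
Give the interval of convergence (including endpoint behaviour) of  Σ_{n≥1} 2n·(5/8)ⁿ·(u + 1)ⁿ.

Ratio test: |a_{n+1}/a_n| = [2(n+1)/2n] · 5/8 → 5/8 as n → ∞.
The series converges when 5/8 · |u + 1| < 1, giving R = 8/5.
Endpoint u = 3/5: the terms have absolute value of order n, which does not tend to 0, so the series diverges by the divergence test.
Endpoint u = -13/5: the n-th term does not approach 0; divergence by the term test.

(-13/5, 3/5)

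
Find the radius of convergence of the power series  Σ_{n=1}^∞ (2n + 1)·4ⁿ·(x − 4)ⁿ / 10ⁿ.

The ratio of consecutive coefficients is [(2(n+1) + 1)/(2n + 1)] · 4/10 → 2/5.
The series converges when 2/5 · |x − 4| < 1, giving R = 5/2.

R = 5/2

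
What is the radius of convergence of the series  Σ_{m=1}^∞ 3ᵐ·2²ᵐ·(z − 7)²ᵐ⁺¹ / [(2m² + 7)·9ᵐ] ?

R = √3/2

The ratio of consecutive coefficients is [(2m² + 7)/(2(m+1)² + 7)] · 3·4/9 → 4/3.
Since the exponent of (z − 7) increases by 2 each term, convergence requires |z − 7|² < 3/4, hence R = √3/2.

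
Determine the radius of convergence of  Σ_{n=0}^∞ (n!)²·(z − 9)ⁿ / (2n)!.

The ratio of consecutive coefficients is (n+1)²/[(2n+1)·(2n+2)] → 1/4.
Thus R = 1/(1/4) = 4.

R = 4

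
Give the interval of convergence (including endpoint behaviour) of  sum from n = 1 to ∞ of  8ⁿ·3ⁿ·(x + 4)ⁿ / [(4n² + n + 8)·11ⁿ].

[-107/24, -85/24]

By the ratio test, |a_{n+1}/a_n| = [(4n² + n + 8)/(4(n+1)² + (n+1) + 8)] · 8·3/11 → 24/11.
Convergence for |x + 4| · 24/11 < 1, i.e. |x + 4| < 11/24. So R = 11/24.
Check x = -85/24: absolute convergence follows by limit comparison with Σ 1/n².
At x = -107/24: absolute convergence follows by limit comparison with Σ 1/n².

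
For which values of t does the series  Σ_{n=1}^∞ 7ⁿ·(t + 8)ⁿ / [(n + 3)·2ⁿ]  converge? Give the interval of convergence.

[-58/7, -54/7)

Ratio test: |a_{n+1}/a_n| = [(n + 3)/((n+1) + 3)] · 7/2 → 7/2 as n → ∞.
The series converges when 7/2 · |t + 8| < 1, giving R = 2/7.
At t = -54/7: comparison with the harmonic series Σ 1/n shows the series diverges.
When t = -58/7, convergence follows from the alternating series test (terms decrease monotonically to 0).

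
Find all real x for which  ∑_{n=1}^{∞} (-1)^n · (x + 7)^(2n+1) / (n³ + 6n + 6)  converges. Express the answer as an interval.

[-8, -6]

By the ratio test, |a_{n+1}/a_n| = (n³ + 6n + 6)/((n+1)³ + 6(n+1) + 6) → 1.
Writing y = (x + 7)², the series in y has radius 1, so |x + 7| < √(1) = 1 and R = 1.
When x = -6, the series is dominated by a constant times Σ 1/n³, which converges (p = 3 > 1).
At x = -8: the terms are on the order of 1/n³, so the series converges absolutely by comparison with the p-series (p = 3 > 1).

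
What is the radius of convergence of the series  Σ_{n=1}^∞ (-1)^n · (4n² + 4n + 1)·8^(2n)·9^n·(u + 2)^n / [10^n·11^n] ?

The ratio of consecutive coefficients is [(4(n+1)² + 4(n+1) + 1)/(4n² + 4n + 1)] · 64·9/(10·11) → 288/55.
The series converges when 288/55 · |u + 2| < 1, giving R = 55/288.

R = 55/288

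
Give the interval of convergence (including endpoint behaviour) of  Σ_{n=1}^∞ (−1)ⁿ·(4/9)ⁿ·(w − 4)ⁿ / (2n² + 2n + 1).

[7/4, 25/4]

The ratio of consecutive coefficients is [(2n² + 2n + 1)/(2(n+1)² + 2(n+1) + 1)] · 4/9 → 4/9.
Convergence for |w − 4| · 4/9 < 1, i.e. |w − 4| < 9/4. So R = 9/4.
When w = 25/4, the series is dominated by a constant times Σ 1/n², which converges (p = 2 > 1).
Check w = 7/4: the series is dominated by a constant times Σ 1/n², which converges (p = 2 > 1).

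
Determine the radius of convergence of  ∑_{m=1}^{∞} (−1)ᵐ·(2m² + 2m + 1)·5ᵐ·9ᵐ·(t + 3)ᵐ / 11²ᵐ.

By the ratio test, |a_{m+1}/a_m| = [(2(m+1)² + 2(m+1) + 1)/(2m² + 2m + 1)] · 5·9/121 → 45/121.
Hence the series converges for |t + 3| < 1/(45/121) = 121/45, so the radius of convergence is 121/45.

R = 121/45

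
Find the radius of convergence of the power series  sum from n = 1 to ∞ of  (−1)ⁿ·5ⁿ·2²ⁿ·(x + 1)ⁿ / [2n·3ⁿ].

R = 3/20

Apply the ratio test: |a_{n+1}| / |a_n| = [2n/2(n+1)] · 5·4/3, which tends to 20/3 as n → ∞.
The series converges when 20/3 · |x + 1| < 1, giving R = 3/20.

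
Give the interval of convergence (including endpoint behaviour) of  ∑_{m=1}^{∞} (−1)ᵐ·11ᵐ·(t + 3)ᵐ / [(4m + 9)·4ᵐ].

(-37/11, -29/11]

The ratio of consecutive coefficients is [(4m + 9)/(4(m+1) + 9)] · 11/4 → 11/4.
Thus R = 1/(11/4) = 4/11.
At t = -29/11: the terms alternate in sign and decrease monotonically to 0 in absolute value (size ~ c/m), so the alternating series test gives convergence.
At t = -37/11: the terms behave like c/m; limit comparison with the harmonic series gives divergence.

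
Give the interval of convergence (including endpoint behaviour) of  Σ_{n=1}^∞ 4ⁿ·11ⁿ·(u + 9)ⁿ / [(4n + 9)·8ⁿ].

Ratio test: |a_{n+1}/a_n| = [(4n + 9)/(4(n+1) + 9)] · 4·11/8 → 11/2 as n → ∞.
Thus R = 1/(11/2) = 2/11.
Endpoint u = -97/11: the terms are asymptotic to a nonzero constant times 1/n, so the series diverges by limit comparison with Σ 1/n.
Endpoint u = -101/11: an alternating series whose terms decrease to 0 in absolute value, so it converges by the Leibniz criterion.

[-101/11, -97/11)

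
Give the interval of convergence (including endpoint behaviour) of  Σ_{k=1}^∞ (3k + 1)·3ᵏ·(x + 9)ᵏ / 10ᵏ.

Ratio test: |a_{k+1}/a_k| = [(3(k+1) + 1)/(3k + 1)] · 3/10 → 3/10 as k → ∞.
Thus R = 1/(3/10) = 10/3.
Endpoint x = -17/3: the terms do not tend to 0, so the series diverges.
Check x = -37/3: the terms have absolute value of order k, which does not tend to 0, so the series diverges by the divergence test.

(-37/3, -17/3)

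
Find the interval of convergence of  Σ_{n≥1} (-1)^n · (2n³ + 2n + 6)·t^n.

(-1, 1)

By the ratio test, |a_{n+1}/a_n| = (2(n+1)³ + 2(n+1) + 6)/(2n³ + 2n + 6) → 1.
So the series converges when |t| < 1 and diverges when |t| > 1; R = 1.
Endpoint t = 1: the terms do not tend to 0, so the series diverges.
Endpoint t = -1: the terms do not tend to 0, so the series diverges.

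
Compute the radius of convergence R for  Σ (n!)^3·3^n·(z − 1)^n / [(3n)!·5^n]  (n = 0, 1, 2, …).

By the ratio test, |a_{n+1}/a_n| = (n+1)³/[(3n+1)·(3n+2)·(3n+3)] · 3/5 → 1/45.
Thus R = 1/(1/45) = 45.

R = 45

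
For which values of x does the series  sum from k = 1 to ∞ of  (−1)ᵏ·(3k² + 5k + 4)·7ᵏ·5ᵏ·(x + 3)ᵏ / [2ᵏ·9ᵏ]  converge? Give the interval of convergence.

Apply the ratio test: |a_{k+1}| / |a_k| = [(3(k+1)² + 5(k+1) + 4)/(3k² + 5k + 4)] · 7·5/(2·9), which tends to 35/18 as k → ∞.
Thus R = 1/(35/18) = 18/35.
Check x = -87/35: the terms have absolute value of order k², which does not tend to 0, so the series diverges by the divergence test.
Endpoint x = -123/35: the k-th term does not approach 0; divergence by the term test.

(-123/35, -87/35)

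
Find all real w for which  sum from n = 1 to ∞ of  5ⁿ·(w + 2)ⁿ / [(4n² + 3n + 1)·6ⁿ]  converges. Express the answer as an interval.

Ratio test: |a_{n+1}/a_n| = [(4n² + 3n + 1)/(4(n+1)² + 3(n+1) + 1)] · 5/6 → 5/6 as n → ∞.
Convergence for |w + 2| · 5/6 < 1, i.e. |w + 2| < 6/5. So R = 6/5.
Check w = -4/5: absolute convergence follows by limit comparison with Σ 1/n².
Endpoint w = -16/5: absolute convergence follows by limit comparison with Σ 1/n².

[-16/5, -4/5]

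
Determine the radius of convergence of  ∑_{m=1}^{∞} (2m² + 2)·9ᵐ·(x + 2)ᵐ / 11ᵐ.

Ratio test: |a_{m+1}/a_m| = [(2(m+1)² + 2)/(2m² + 2)] · 9/11 → 9/11 as m → ∞.
Thus R = 1/(9/11) = 11/9.

R = 11/9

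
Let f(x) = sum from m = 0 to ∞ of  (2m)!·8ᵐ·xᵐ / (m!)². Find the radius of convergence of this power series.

R = 1/32

Ratio test: |a_{m+1}/a_m| = (2m+1)·(2m+2)/(m+1)² · 8 → 32 as m → ∞.
Convergence for |x| · 32 < 1, i.e. |x| < 1/32. So R = 1/32.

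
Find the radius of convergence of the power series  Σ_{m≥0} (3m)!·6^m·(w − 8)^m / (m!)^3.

Apply the ratio test: |a_{m+1}| / |a_m| = (3m+1)·(3m+2)·(3m+3)/(m+1)³ · 6, which tends to 162 as m → ∞.
Thus R = 1/(162) = 1/162.

R = 1/162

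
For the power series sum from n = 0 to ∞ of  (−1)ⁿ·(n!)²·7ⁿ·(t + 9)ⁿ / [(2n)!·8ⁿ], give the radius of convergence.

Apply the ratio test: |a_{n+1}| / |a_n| = (n+1)²/[(2n+1)·(2n+2)] · 7/8, which tends to 7/32 as n → ∞.
Hence the series converges for |t + 9| < 1/(7/32) = 32/7, so the radius of convergence is 32/7.

R = 32/7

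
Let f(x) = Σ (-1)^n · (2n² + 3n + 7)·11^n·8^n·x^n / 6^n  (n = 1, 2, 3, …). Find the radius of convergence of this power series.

R = 3/44

Apply the ratio test: |a_{n+1}| / |a_n| = [(2(n+1)² + 3(n+1) + 7)/(2n² + 3n + 7)] · 11·8/6, which tends to 44/3 as n → ∞.
Convergence for |x| · 44/3 < 1, i.e. |x| < 3/44. So R = 3/44.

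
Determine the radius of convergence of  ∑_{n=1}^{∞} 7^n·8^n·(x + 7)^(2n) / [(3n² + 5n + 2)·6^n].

The ratio of consecutive coefficients is [(3n² + 5n + 2)/(3(n+1)² + 5(n+1) + 2)] · 7·8/6 → 28/3.
Successive powers of (x + 7) differ by 2, so the series converges when |x + 7|² · 28/3 < 1, i.e. |x + 7| < √(3/28). So R = √21/14.

R = √21/14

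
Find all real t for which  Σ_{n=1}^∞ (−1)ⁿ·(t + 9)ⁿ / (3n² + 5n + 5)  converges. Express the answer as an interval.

By the ratio test, |a_{n+1}/a_n| = (3n² + 5n + 5)/(3(n+1)² + 5(n+1) + 5) → 1.
So the series converges when |t + 9| < 1 and diverges when |t + 9| > 1; R = 1.
Check t = -8: the terms are on the order of 1/n², so the series converges absolutely by comparison with the p-series (p = 2 > 1).
At t = -10: the terms are on the order of 1/n², so the series converges absolutely by comparison with the p-series (p = 2 > 1).

[-10, -8]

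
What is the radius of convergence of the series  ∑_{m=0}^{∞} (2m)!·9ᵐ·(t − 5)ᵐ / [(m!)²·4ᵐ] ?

Ratio test: |a_{m+1}/a_m| = (2m+1)·(2m+2)/(m+1)² · 9/4 → 9 as m → ∞.
The series converges when 9 · |t − 5| < 1, giving R = 1/9.

R = 1/9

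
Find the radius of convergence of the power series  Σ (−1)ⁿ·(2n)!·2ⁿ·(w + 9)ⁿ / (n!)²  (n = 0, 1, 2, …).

By the ratio test, |a_{n+1}/a_n| = (2n+1)·(2n+2)/(n+1)² · 2 → 8.
Hence the series converges for |w + 9| < 1/(8) = 1/8, so the radius of convergence is 1/8.

R = 1/8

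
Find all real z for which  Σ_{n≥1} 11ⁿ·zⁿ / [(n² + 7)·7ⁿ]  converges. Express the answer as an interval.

[-7/11, 7/11]

By the ratio test, |a_{n+1}/a_n| = [(n² + 7)/((n+1)² + 7)] · 11/7 → 11/7.
Hence the series converges for |z| < 1/(11/7) = 7/11, so the radius of convergence is 7/11.
At z = 7/11: the terms are on the order of 1/n², so the series converges absolutely by comparison with the p-series (p = 2 > 1).
Endpoint z = -7/11: absolute convergence follows by limit comparison with Σ 1/n².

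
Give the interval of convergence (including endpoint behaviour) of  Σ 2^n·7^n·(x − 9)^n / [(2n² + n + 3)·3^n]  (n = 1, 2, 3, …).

[123/14, 129/14]

The ratio of consecutive coefficients is [(2n² + n + 3)/(2(n+1)² + (n+1) + 3)] · 2·7/3 → 14/3.
The series converges when 14/3 · |x − 9| < 1, giving R = 3/14.
Endpoint x = 129/14: the terms are on the order of 1/n², so the series converges absolutely by comparison with the p-series (p = 2 > 1).
When x = 123/14, absolute convergence follows by limit comparison with Σ 1/n².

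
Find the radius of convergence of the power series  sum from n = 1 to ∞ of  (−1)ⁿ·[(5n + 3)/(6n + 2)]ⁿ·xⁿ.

Applying the root test, |a_n|^(1/n) = (5n + 3)/(6n + 2) → 5/6.
The series converges when 5/6 · |x| < 1, giving R = 6/5.

R = 6/5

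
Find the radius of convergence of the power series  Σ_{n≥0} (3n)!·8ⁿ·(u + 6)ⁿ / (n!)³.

The ratio of consecutive coefficients is (3n+1)·(3n+2)·(3n+3)/(n+1)³ · 8 → 216.
Convergence for |u + 6| · 216 < 1, i.e. |u + 6| < 1/216. So R = 1/216.

R = 1/216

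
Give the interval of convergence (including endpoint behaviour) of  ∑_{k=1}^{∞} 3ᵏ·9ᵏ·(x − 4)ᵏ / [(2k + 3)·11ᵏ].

By the ratio test, |a_{k+1}/a_k| = [(2k + 3)/(2(k+1) + 3)] · 3·9/11 → 27/11.
Convergence for |x − 4| · 27/11 < 1, i.e. |x − 4| < 11/27. So R = 11/27.
Check x = 119/27: the terms behave like c/k; limit comparison with the harmonic series gives divergence.
At x = 97/27: the terms alternate in sign and decrease monotonically to 0 in absolute value (size ~ c/k), so the alternating series test gives convergence.

[97/27, 119/27)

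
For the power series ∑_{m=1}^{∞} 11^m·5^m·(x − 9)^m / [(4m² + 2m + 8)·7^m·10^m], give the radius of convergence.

Apply the ratio test: |a_{m+1}| / |a_m| = [(4m² + 2m + 8)/(4(m+1)² + 2(m+1) + 8)] · 11·5/(7·10), which tends to 11/14 as m → ∞.
Thus R = 1/(11/14) = 14/11.

R = 14/11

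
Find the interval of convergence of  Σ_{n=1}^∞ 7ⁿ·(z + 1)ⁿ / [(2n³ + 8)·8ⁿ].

[-15/7, 1/7]

Apply the ratio test: |a_{n+1}| / |a_n| = [(2n³ + 8)/(2(n+1)³ + 8)] · 7/8, which tends to 7/8 as n → ∞.
Hence the series converges for |z + 1| < 1/(7/8) = 8/7, so the radius of convergence is 8/7.
At z = 1/7: absolute convergence follows by limit comparison with Σ 1/n³.
At z = -15/7: absolute convergence follows by limit comparison with Σ 1/n³.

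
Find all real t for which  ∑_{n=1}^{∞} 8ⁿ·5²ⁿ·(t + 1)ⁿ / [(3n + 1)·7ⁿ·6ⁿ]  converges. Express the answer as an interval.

[-121/100, -79/100)

The ratio of consecutive coefficients is [(3n + 1)/(3(n+1) + 1)] · 8·25/(7·6) → 100/21.
Hence the series converges for |t + 1| < 1/(100/21) = 21/100, so the radius of convergence is 21/100.
When t = -79/100, the terms behave like c/n; limit comparison with the harmonic series gives divergence.
Endpoint t = -121/100: the terms alternate in sign and decrease monotonically to 0 in absolute value (size ~ c/n), so the alternating series test gives convergence.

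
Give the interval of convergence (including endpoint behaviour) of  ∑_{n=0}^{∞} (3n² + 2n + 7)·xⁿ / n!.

(−∞, ∞)

Apply the ratio test: |a_{n+1}| / |a_n| = (3(n+1)² + 2(n+1) + 7)/(3n² + 2n + 7) · 1/(n+1), which tends to 0 as n → ∞.
The ratio tends to 0 regardless of x, hence R = ∞.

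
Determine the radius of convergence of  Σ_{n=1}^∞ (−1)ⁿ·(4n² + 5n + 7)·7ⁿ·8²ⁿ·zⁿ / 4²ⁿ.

R = 1/28

The ratio of consecutive coefficients is [(4(n+1)² + 5(n+1) + 7)/(4n² + 5n + 7)] · 7·64/16 → 28.
Hence the series converges for |z| < 1/(28) = 1/28, so the radius of convergence is 1/28.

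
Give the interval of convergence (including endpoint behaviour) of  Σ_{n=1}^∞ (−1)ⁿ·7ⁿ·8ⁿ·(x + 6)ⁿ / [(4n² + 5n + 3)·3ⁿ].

The ratio of consecutive coefficients is [(4n² + 5n + 3)/(4(n+1)² + 5(n+1) + 3)] · 7·8/3 → 56/3.
Hence the series converges for |x + 6| < 1/(56/3) = 3/56, so the radius of convergence is 3/56.
Check x = -333/56: absolute convergence follows by limit comparison with Σ 1/n².
At x = -339/56: the series is dominated by a constant times Σ 1/n², which converges (p = 2 > 1).

[-339/56, -333/56]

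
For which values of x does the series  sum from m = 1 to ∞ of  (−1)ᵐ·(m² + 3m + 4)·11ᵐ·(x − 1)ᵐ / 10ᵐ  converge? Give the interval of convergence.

(1/11, 21/11)

Apply the ratio test: |a_{m+1}| / |a_m| = [((m+1)² + 3(m+1) + 4)/(m² + 3m + 4)] · 11/10, which tends to 11/10 as m → ∞.
The series converges when 11/10 · |x − 1| < 1, giving R = 10/11.
At x = 21/11: the m-th term does not approach 0; divergence by the term test.
Endpoint x = 1/11: the terms do not tend to 0, so the series diverges.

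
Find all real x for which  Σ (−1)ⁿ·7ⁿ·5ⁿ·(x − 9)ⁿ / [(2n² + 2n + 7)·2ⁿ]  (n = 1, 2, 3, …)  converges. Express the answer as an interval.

[313/35, 317/35]

Ratio test: |a_{n+1}/a_n| = [(2n² + 2n + 7)/(2(n+1)² + 2(n+1) + 7)] · 7·5/2 → 35/2 as n → ∞.
The series converges when 35/2 · |x − 9| < 1, giving R = 2/35.
When x = 317/35, the terms are on the order of 1/n², so the series converges absolutely by comparison with the p-series (p = 2 > 1).
When x = 313/35, absolute convergence follows by limit comparison with Σ 1/n².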